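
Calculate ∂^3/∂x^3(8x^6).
960 x^{3}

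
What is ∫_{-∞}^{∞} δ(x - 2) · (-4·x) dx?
-8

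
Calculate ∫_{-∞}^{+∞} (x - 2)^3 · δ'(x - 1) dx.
-3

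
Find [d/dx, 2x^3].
6 x^{2}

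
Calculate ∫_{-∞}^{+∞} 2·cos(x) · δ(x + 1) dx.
2 \cos{\left(1 \right)}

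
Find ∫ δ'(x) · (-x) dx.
1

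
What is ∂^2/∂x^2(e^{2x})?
4 e^{2 x}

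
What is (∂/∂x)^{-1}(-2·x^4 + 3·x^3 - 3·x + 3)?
- \frac{2 x^{5}}{5} + \frac{3 x^{4}}{4} - \frac{3 x^{2}}{2} + 3 x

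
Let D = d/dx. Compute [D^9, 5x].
45D^{8}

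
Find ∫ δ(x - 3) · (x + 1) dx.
4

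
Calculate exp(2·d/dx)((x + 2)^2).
x^{2} + 8 x + 16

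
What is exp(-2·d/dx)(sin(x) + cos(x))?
\sqrt{2} \cos{\left(- x + \frac{\pi}{4} + 2 \right)}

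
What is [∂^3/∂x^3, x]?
3\frac{d^{2}}{dx^{2}}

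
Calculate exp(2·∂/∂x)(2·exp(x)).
2 e^{x + 2}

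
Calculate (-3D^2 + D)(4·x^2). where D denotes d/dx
8 x - 24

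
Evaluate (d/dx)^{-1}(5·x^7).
\frac{5 x^{8}}{8}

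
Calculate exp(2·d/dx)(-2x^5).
- 2 x^{5} - 20 x^{4} - 80 x^{3} - 160 x^{2} - 160 x - 64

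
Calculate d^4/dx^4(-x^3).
0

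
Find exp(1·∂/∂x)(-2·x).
- 2 x - 2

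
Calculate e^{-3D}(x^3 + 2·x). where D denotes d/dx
x^{3} - 9 x^{2} + 29 x - 33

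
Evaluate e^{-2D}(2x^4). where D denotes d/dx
2 x^{4} - 16 x^{3} + 48 x^{2} - 64 x + 32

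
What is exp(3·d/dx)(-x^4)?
- x^{4} - 12 x^{3} - 54 x^{2} - 108 x - 81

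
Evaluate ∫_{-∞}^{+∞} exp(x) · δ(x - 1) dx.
e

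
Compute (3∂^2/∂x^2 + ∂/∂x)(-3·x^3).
9 x \left(- x - 6\right)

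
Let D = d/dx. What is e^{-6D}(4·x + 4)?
4 x - 20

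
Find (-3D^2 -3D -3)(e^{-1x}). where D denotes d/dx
- 3 e^{- x}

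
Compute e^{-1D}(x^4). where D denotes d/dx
x^{4} - 4 x^{3} + 6 x^{2} - 4 x + 1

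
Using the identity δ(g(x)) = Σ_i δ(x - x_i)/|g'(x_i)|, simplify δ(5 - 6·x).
\frac{\delta(x - 5/6)}{6}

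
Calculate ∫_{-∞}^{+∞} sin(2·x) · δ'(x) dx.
-2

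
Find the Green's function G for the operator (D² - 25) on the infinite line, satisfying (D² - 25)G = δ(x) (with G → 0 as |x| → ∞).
-\frac{e^{-5|x|}}{10}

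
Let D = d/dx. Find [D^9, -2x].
-18D^{8}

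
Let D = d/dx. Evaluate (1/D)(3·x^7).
\frac{3 x^{8}}{8}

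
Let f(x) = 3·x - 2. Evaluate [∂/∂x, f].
3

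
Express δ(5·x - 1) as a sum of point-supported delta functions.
\frac{\delta(x - 1/5)}{5}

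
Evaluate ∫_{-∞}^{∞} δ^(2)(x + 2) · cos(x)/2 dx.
- \frac{\cos{\left(2 \right)}}{2}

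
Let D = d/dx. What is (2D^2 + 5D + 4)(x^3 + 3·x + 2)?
4 x^{3} + 15 x^{2} + 24 x + 23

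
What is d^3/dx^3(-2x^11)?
- 1980 x^{8}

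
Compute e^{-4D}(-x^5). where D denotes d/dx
- x^{5} + 20 x^{4} - 160 x^{3} + 640 x^{2} - 1280 x + 1024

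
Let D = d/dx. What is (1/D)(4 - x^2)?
- \frac{x^{3}}{3} + 4 x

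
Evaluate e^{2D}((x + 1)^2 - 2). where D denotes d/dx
x^{2} + 6 x + 7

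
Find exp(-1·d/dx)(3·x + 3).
3 x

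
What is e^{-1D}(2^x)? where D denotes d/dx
2^{x - 1}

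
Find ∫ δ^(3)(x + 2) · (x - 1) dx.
0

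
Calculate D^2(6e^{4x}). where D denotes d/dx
96 e^{4 x}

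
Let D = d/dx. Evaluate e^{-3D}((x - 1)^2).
x^{2} - 8 x + 16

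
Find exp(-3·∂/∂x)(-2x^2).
- 2 x^{2} + 12 x - 18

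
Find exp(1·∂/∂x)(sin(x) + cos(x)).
\sqrt{2} \sin{\left(x + \frac{\pi}{4} + 1 \right)}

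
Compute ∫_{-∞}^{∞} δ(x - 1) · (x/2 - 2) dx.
- \frac{3}{2}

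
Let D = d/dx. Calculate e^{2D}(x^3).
x^{3} + 6 x^{2} + 12 x + 8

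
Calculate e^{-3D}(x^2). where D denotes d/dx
x^{2} - 6 x + 9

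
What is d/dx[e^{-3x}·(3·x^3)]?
9 x^{2} \left(1 - x\right) e^{- 3 x}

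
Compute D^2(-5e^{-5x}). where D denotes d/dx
- 125 e^{- 5 x}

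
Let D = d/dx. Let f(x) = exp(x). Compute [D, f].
e^{x}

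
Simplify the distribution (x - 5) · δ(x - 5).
0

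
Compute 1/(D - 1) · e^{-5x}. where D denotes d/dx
- \frac{e^{- 5 x}}{6}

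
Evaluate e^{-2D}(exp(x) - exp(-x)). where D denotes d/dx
- e^{2 - x} + e^{x - 2}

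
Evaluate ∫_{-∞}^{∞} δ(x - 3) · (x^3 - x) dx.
24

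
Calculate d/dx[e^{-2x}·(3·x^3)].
x^{2} \left(9 - 6 x\right) e^{- 2 x}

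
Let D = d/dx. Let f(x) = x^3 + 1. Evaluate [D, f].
3 x^{2}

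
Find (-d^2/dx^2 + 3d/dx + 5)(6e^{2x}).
42 e^{2 x}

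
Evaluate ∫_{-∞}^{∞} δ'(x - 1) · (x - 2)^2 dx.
2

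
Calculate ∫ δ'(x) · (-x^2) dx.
0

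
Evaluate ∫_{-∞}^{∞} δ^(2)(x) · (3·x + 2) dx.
0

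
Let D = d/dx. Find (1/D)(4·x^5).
\frac{2 x^{6}}{3}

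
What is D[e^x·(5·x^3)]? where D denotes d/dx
5 x^{2} \left(x + 3\right) e^{x}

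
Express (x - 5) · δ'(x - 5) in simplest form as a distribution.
-\delta(x - 5)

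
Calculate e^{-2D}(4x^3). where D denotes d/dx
4 x^{3} - 24 x^{2} + 48 x - 32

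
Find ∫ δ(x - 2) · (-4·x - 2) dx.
-10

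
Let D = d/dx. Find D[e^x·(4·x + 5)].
\left(4 x + 9\right) e^{x}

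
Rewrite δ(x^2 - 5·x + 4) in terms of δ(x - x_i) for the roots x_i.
\frac{\delta(x - 1) + \delta(x - 4)}{3}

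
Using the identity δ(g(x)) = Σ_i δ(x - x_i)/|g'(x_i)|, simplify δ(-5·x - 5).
\frac{\delta(x + 1)}{5}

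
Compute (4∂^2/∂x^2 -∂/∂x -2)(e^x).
e^{x}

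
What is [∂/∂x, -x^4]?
- 4 x^{3}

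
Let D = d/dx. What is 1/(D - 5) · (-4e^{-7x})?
\frac{e^{- 7 x}}{3}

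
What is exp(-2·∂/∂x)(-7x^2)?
- 7 x^{2} + 28 x - 28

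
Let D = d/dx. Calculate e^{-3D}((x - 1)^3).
x^{3} - 12 x^{2} + 48 x - 64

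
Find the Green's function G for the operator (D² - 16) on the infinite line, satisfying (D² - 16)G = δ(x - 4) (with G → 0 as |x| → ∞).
-\frac{e^{-4|x - 4|}}{8}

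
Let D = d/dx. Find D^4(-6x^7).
- 5040 x^{3}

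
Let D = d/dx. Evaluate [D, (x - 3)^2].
2 x - 6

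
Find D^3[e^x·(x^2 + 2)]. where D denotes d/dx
\left(x^{2} + 6 x + 8\right) e^{x}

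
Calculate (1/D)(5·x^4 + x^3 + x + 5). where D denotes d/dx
x^{5} + \frac{x^{4}}{4} + \frac{x^{2}}{2} + 5 x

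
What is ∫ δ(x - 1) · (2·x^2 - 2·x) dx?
0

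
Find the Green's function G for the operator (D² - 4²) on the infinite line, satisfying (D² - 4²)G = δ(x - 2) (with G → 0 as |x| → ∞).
-\frac{e^{-4|x - 2|}}{8}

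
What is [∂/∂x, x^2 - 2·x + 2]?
2 x - 2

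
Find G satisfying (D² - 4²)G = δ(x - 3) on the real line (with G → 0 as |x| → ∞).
-\frac{e^{-4|x - 3|}}{8}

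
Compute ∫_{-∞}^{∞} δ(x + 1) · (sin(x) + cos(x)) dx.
- \sin{\left(1 \right)} + \cos{\left(1 \right)}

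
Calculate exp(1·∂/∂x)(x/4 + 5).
\frac{x}{4} + \frac{21}{4}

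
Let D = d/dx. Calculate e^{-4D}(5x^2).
5 x^{2} - 40 x + 80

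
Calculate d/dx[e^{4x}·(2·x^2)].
4 x \left(2 x + 1\right) e^{4 x}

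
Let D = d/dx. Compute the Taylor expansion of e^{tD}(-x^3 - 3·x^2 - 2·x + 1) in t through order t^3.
- t^{3} - 3 t^{2} \left(x + 1\right) - t \left(3 x^{2} + 6 x + 2\right) - x^{3} - 3 x^{2} - 2 x + 1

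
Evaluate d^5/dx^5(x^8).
6720 x^{3}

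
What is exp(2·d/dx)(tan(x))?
\tan{\left(x + 2 \right)}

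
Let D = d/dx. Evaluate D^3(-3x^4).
- 72 x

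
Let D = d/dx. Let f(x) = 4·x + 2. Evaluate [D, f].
4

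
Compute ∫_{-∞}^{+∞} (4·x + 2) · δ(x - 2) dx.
10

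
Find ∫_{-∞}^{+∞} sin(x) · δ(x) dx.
0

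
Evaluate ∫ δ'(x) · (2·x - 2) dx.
-2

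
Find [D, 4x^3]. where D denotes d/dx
12 x^{2}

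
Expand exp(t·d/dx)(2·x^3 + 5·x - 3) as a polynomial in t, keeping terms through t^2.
6 t^{2} x + t \left(6 x^{2} + 5\right) + 2 x^{3} + 5 x - 3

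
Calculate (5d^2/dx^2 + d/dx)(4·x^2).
8 x + 40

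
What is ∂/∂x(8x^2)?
16 x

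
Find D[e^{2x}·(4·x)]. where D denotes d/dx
\left(8 x + 4\right) e^{2 x}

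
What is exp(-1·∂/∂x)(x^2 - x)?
x^{2} - 3 x + 2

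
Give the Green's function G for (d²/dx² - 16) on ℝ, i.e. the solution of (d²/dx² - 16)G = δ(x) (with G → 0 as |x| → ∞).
-\frac{e^{-4|x|}}{8}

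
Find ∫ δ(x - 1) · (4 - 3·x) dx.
1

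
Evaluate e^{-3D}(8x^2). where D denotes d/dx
8 x^{2} - 48 x + 72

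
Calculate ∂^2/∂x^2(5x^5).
100 x^{3}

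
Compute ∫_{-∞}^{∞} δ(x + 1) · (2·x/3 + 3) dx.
\frac{7}{3}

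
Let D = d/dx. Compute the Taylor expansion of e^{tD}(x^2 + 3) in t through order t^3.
t^{2} + 2 t x + x^{2} + 3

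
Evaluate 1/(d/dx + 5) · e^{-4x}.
e^{- 4 x}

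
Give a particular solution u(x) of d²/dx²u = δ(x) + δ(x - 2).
\frac{|x|}{2} + \frac{|x - 2|}{2}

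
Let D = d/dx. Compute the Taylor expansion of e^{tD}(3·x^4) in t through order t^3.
3 x \left(4 t^{3} + 6 t^{2} x + 4 t x^{2} + x^{3}\right)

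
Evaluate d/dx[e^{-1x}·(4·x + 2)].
2 \left(1 - 2 x\right) e^{- x}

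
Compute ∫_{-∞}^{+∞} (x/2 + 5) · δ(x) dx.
5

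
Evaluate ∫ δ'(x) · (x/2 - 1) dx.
- \frac{1}{2}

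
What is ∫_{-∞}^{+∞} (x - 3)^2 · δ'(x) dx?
6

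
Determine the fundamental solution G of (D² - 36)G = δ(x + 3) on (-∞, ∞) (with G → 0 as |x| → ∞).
-\frac{e^{-6|x + 3|}}{12}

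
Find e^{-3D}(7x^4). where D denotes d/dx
7 x^{4} - 84 x^{3} + 378 x^{2} - 756 x + 567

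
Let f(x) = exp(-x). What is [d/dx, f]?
- e^{- x}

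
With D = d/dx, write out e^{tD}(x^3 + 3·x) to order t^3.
t^{3} + 3 t^{2} x + 3 t \left(x^{2} + 1\right) + x^{3} + 3 x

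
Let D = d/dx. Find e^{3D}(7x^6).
7 x^{6} + 126 x^{5} + 945 x^{4} + 3780 x^{3} + 8505 x^{2} + 10206 x + 5103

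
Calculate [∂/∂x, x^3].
3 x^{2}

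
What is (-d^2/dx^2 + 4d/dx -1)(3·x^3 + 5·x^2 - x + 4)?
- 3 x^{3} + 31 x^{2} + 23 x - 18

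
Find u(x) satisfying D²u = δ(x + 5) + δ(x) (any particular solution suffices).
\frac{|x + 5|}{2} + \frac{|x|}{2}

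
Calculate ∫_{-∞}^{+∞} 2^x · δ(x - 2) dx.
4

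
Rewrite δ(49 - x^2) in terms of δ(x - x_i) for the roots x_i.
\frac{\delta(x - 7) + \delta(x + 7)}{14}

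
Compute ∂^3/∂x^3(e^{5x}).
125 e^{5 x}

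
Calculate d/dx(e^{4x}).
4 e^{4 x}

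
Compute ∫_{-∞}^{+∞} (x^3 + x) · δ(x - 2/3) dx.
\frac{26}{27}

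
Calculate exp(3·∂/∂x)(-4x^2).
- 4 x^{2} - 24 x - 36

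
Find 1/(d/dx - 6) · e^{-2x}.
- \frac{e^{- 2 x}}{8}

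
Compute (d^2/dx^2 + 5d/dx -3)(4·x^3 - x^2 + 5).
- 12 x^{3} + 63 x^{2} + 14 x - 17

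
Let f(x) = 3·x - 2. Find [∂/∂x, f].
3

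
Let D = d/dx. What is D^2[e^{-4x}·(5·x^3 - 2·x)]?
2 \left(40 x^{3} - 60 x^{2} - x + 8\right) e^{- 4 x}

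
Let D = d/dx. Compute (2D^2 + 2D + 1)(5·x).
5 x + 10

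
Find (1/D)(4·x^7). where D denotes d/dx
\frac{x^{8}}{2}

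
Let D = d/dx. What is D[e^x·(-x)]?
\left(- x - 1\right) e^{x}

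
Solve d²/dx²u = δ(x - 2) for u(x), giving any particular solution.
\frac{|x - 2|}{2}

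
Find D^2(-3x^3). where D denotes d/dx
- 18 x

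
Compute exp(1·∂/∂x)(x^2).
x^{2} + 2 x + 1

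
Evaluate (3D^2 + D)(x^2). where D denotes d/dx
2 x + 6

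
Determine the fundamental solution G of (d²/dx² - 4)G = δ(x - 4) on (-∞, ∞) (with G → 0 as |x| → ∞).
-\frac{e^{-2|x - 4|}}{4}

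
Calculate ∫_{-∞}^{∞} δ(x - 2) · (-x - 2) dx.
-4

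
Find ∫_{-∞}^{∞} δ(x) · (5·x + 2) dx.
2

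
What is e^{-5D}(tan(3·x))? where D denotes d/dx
\tan{\left(3 x - 15 \right)}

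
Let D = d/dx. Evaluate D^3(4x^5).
240 x^{2}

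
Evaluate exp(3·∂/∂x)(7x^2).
7 x^{2} + 42 x + 63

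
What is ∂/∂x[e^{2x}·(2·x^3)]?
x^{2} \left(4 x + 6\right) e^{2 x}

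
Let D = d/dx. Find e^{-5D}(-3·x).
15 - 3 x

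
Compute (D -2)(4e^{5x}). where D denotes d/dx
12 e^{5 x}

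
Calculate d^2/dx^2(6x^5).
120 x^{3}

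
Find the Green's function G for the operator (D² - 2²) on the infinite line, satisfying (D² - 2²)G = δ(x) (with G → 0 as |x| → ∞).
-\frac{e^{-2|x|}}{4}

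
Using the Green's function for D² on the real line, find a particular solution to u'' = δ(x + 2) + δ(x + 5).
\frac{|x + 2|}{2} + \frac{|x + 5|}{2}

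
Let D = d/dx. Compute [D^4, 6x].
24D^{3}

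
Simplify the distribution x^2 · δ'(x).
0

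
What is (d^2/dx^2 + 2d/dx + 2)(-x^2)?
- 2 x^{2} - 4 x - 2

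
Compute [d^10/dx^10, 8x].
80\frac{d^{9}}{dx^{9}}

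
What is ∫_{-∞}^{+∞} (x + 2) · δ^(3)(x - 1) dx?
0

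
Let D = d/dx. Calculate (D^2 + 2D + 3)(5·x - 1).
15 x + 7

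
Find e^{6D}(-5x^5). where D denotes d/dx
- 5 x^{5} - 150 x^{4} - 1800 x^{3} - 10800 x^{2} - 32400 x - 38880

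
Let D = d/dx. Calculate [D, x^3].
3 x^{2}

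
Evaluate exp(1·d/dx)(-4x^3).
- 4 x^{3} - 12 x^{2} - 12 x - 4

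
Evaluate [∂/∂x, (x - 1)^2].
2 x - 2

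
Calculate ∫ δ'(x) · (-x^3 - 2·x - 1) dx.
2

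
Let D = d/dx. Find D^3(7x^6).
840 x^{3}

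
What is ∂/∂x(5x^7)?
35 x^{6}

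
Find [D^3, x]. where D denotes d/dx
3D^{2}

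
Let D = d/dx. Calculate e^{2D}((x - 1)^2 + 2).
x^{2} + 2 x + 3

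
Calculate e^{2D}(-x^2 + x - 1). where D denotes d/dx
- x^{2} - 3 x - 3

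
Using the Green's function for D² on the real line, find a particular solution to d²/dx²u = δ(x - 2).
\frac{|x - 2|}{2}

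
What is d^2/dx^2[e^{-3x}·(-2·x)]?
6 \left(2 - 3 x\right) e^{- 3 x}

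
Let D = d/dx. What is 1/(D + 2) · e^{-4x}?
- \frac{e^{- 4 x}}{2}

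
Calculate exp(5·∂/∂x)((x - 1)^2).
x^{2} + 8 x + 16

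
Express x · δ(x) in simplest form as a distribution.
0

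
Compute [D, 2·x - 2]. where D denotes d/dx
2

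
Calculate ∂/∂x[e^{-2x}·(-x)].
\left(2 x - 1\right) e^{- 2 x}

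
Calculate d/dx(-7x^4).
- 28 x^{3}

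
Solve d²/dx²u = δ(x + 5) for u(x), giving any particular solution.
\frac{|x + 5|}{2}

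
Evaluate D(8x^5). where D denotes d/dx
40 x^{4}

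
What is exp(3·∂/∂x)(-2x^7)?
- 2 x^{7} - 42 x^{6} - 378 x^{5} - 1890 x^{4} - 5670 x^{3} - 10206 x^{2} - 10206 x - 4374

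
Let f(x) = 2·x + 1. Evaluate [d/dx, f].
2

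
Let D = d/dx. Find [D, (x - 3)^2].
2 x - 6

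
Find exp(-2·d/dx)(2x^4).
2 x^{4} - 16 x^{3} + 48 x^{2} - 64 x + 32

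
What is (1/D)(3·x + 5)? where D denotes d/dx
\frac{3 x^{2}}{2} + 5 x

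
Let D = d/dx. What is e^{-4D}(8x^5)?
8 x^{5} - 160 x^{4} + 1280 x^{3} - 5120 x^{2} + 10240 x - 8192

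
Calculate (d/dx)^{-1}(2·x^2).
\frac{2 x^{3}}{3}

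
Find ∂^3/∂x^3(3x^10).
2160 x^{7}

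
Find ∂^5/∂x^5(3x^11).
166320 x^{6}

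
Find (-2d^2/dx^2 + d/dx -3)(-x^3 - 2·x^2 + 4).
3 x^{3} + 3 x^{2} + 8 x - 4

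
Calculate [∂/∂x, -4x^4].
- 16 x^{3}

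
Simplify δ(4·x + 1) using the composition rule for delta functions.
\frac{\delta(x + 1/4)}{4}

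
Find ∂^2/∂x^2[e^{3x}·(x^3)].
3 x \left(3 x^{2} + 6 x + 2\right) e^{3 x}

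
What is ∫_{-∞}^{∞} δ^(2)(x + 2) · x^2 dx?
2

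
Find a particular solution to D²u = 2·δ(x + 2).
|x + 2|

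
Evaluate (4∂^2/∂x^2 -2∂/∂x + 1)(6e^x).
18 e^{x}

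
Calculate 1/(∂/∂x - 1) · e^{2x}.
e^{2 x}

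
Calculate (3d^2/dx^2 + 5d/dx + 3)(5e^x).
55 e^{x}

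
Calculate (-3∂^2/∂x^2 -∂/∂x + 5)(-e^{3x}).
25 e^{3 x}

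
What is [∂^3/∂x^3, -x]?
-3\frac{d^{2}}{dx^{2}}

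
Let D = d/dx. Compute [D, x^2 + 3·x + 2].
2 x + 3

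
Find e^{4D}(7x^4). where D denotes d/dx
7 x^{4} + 112 x^{3} + 672 x^{2} + 1792 x + 1792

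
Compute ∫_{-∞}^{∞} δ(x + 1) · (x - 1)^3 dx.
-8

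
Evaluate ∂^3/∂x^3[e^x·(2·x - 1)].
\left(2 x + 5\right) e^{x}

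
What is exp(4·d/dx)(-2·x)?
- 2 x - 8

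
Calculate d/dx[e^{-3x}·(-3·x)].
3 \left(3 x - 1\right) e^{- 3 x}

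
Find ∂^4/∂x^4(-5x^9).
- 15120 x^{5}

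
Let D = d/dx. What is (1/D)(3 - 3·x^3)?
- \frac{3 x^{4}}{4} + 3 x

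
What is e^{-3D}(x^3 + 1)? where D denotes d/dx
x^{3} - 9 x^{2} + 27 x - 26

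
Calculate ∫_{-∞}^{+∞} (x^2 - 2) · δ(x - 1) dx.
-1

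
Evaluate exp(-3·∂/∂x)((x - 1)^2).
x^{2} - 8 x + 16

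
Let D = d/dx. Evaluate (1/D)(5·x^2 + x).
\frac{5 x^{3}}{3} + \frac{x^{2}}{2}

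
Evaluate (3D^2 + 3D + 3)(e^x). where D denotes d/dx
9 e^{x}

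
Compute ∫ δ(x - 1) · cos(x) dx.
\cos{\left(1 \right)}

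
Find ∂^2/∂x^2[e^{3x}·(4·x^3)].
12 x \left(3 x^{2} + 6 x + 2\right) e^{3 x}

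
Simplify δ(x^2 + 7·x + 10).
\frac{\delta(x + 2) + \delta(x + 5)}{3}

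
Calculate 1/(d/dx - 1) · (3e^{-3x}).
- \frac{3 e^{- 3 x}}{4}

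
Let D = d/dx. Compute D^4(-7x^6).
- 2520 x^{2}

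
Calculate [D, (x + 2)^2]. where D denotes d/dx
2 x + 4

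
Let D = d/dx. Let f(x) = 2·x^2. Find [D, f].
4 x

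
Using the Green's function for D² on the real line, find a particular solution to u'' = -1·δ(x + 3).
-\frac{|x + 3|}{2}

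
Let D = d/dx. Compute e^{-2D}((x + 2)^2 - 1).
x^{2} - 1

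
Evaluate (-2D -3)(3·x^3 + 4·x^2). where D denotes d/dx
x \left(- 9 x^{2} - 30 x - 16\right)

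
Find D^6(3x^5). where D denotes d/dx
0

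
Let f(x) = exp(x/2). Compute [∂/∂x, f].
\frac{e^{\frac{x}{2}}}{2}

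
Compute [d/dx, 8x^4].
32 x^{3}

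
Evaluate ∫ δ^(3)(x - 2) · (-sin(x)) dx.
- \cos{\left(2 \right)}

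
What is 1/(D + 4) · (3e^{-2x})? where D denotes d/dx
\frac{3 e^{- 2 x}}{2}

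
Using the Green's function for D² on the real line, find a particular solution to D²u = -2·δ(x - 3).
-|x - 3|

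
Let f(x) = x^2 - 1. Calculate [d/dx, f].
2 x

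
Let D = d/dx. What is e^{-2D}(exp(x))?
e^{x - 2}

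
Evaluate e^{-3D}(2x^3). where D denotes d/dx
2 x^{3} - 18 x^{2} + 54 x - 54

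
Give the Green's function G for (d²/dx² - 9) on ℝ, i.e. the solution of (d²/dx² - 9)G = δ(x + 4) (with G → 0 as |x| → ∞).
-\frac{e^{-3|x + 4|}}{6}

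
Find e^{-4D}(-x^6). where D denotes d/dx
- x^{6} + 24 x^{5} - 240 x^{4} + 1280 x^{3} - 3840 x^{2} + 6144 x - 4096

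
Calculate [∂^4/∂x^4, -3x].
-12\frac{d^{3}}{dx^{3}}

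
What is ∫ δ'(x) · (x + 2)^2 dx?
-4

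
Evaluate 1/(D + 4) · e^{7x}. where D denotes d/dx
\frac{e^{7 x}}{11}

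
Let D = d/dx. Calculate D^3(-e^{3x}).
- 27 e^{3 x}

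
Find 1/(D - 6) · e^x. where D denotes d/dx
- \frac{e^{x}}{5}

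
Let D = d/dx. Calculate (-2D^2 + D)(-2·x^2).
8 - 4 x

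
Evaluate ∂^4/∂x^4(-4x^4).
-96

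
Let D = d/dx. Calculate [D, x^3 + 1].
3 x^{2}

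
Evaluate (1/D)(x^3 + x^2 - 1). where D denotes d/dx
\frac{x^{4}}{4} + \frac{x^{3}}{3} - x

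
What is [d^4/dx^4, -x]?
-4\frac{d^{3}}{dx^{3}}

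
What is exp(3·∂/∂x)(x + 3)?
x + 6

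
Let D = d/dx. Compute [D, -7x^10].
- 70 x^{9}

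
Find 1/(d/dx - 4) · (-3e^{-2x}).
\frac{e^{- 2 x}}{2}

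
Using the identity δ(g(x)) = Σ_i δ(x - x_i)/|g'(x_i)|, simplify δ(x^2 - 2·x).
\frac{\delta(x - 2) + \delta(x)}{2}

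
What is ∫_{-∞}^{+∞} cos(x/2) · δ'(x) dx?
0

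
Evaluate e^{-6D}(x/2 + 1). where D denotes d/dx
\frac{x}{2} - 2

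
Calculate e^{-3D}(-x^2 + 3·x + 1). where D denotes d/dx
- x^{2} + 9 x - 17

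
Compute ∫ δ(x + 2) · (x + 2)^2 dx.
0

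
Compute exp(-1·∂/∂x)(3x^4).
3 x^{4} - 12 x^{3} + 18 x^{2} - 12 x + 3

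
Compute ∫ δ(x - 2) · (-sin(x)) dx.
- \sin{\left(2 \right)}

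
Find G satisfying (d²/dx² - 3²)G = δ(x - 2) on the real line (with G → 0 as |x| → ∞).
-\frac{e^{-3|x - 2|}}{6}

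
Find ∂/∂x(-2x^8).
- 16 x^{7}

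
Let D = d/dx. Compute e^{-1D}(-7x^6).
- 7 x^{6} + 42 x^{5} - 105 x^{4} + 140 x^{3} - 105 x^{2} + 42 x - 7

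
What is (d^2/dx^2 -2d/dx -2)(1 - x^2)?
2 x^{2} + 4 x - 4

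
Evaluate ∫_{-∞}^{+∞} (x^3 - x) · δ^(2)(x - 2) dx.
12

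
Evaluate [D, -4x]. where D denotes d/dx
-4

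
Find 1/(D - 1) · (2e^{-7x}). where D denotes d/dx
- \frac{e^{- 7 x}}{4}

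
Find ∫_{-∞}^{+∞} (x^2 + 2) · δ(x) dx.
2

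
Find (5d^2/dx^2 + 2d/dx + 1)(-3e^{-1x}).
- 12 e^{- x}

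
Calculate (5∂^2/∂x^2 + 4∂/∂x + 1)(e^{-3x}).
34 e^{- 3 x}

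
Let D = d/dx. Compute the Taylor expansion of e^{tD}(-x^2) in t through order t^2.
- t^{2} - 2 t x - x^{2}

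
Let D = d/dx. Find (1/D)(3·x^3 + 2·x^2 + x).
\frac{3 x^{4}}{4} + \frac{2 x^{3}}{3} + \frac{x^{2}}{2}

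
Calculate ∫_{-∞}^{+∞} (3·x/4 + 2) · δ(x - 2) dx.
\frac{7}{2}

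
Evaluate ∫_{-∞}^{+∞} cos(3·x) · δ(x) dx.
1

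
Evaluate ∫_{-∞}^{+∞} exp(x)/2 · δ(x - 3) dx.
\frac{e^{3}}{2}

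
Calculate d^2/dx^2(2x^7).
84 x^{5}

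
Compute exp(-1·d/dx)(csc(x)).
\csc{\left(x - 1 \right)}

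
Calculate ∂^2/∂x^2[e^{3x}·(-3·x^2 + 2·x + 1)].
\left(- 27 x^{2} - 18 x + 15\right) e^{3 x}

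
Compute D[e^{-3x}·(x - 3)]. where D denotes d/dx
\left(10 - 3 x\right) e^{- 3 x}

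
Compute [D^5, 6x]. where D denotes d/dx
30D^{4}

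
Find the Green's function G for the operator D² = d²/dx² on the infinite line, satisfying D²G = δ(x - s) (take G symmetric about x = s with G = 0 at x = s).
\frac{|x - s|}{2}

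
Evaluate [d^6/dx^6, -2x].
-12\frac{d^{5}}{dx^{5}}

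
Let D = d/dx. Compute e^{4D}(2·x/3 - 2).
\frac{2 x}{3} + \frac{2}{3}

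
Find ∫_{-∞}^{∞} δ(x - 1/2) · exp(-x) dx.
e^{- \frac{1}{2}}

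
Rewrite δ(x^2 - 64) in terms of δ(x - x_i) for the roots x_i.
\frac{\delta(x - 8) + \delta(x + 8)}{16}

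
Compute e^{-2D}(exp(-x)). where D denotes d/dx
e^{2 - x}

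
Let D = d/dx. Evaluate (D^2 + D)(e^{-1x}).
0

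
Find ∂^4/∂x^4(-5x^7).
- 4200 x^{3}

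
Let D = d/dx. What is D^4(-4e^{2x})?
- 64 e^{2 x}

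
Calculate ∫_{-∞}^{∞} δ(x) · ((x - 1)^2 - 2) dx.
-1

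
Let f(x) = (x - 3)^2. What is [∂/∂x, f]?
2 x - 6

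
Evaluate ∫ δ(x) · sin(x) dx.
0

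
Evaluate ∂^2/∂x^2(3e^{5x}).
75 e^{5 x}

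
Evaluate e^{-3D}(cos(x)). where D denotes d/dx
\cos{\left(x - 3 \right)}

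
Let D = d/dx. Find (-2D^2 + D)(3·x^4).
12 x^{2} \left(x - 6\right)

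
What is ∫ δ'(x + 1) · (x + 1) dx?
-1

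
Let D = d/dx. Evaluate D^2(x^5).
20 x^{3}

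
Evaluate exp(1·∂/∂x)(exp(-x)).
e^{- x - 1}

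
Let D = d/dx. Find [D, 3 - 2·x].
-2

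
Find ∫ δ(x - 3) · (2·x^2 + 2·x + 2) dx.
26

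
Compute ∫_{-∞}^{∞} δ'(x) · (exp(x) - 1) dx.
-1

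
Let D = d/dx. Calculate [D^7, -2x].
-14D^{6}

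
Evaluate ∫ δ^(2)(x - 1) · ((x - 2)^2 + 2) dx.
2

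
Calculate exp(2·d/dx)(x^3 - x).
x^{3} + 6 x^{2} + 11 x + 6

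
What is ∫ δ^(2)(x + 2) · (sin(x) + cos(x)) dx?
- \cos{\left(2 \right)} + \sin{\left(2 \right)}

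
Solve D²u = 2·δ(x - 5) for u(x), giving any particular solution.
|x - 5|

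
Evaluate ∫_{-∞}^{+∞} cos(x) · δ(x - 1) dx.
\cos{\left(1 \right)}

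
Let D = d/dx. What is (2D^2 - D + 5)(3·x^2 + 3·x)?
15 x^{2} + 9 x + 9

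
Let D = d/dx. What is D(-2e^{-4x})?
8 e^{- 4 x}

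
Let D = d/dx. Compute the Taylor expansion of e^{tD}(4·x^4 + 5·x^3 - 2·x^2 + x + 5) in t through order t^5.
4 t^{4} + t^{3} \left(16 x + 5\right) + t^{2} \left(24 x^{2} + 15 x - 2\right) + t \left(16 x^{3} + 15 x^{2} - 4 x + 1\right) + 4 x^{4} + 5 x^{3} - 2 x^{2} + x + 5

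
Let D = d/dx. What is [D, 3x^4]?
12 x^{3}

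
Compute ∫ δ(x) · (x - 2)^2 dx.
4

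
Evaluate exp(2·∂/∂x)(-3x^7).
- 3 x^{7} - 42 x^{6} - 252 x^{5} - 840 x^{4} - 1680 x^{3} - 2016 x^{2} - 1344 x - 384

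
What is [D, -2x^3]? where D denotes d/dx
- 6 x^{2}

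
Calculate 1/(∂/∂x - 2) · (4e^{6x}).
e^{6 x}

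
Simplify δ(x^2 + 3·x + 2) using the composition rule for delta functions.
\frac{\delta(x + 1) + \delta(x + 2)}{1}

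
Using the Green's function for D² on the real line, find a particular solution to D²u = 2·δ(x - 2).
|x - 2|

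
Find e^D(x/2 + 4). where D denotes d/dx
\frac{x}{2} + \frac{9}{2}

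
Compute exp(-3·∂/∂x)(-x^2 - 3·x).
x \left(3 - x\right)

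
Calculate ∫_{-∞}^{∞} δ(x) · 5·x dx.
0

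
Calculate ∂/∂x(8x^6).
48 x^{5}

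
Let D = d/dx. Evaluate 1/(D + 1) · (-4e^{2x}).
- \frac{4 e^{2 x}}{3}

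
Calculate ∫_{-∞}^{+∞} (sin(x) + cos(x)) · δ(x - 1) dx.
\cos{\left(1 \right)} + \sin{\left(1 \right)}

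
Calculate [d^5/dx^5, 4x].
20\frac{d^{4}}{dx^{4}}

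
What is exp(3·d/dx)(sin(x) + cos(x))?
\sqrt{2} \sin{\left(x + \frac{\pi}{4} + 3 \right)}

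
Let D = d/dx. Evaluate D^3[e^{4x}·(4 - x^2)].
\left(- 64 x^{2} - 96 x + 232\right) e^{4 x}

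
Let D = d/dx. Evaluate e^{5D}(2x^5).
2 x^{5} + 50 x^{4} + 500 x^{3} + 2500 x^{2} + 6250 x + 6250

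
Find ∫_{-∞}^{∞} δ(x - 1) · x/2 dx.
\frac{1}{2}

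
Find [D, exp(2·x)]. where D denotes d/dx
2 e^{2 x}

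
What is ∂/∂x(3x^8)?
24 x^{7}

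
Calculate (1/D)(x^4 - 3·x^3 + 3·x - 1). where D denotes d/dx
\frac{x^{5}}{5} - \frac{3 x^{4}}{4} + \frac{3 x^{2}}{2} - x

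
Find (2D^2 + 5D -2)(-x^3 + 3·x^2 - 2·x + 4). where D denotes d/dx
2 x^{3} - 21 x^{2} + 22 x - 6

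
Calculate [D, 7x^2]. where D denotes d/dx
14 x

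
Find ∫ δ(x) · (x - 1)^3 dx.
-1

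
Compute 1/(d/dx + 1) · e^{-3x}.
- \frac{e^{- 3 x}}{2}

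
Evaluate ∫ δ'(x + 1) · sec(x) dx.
\tan{\left(1 \right)} \sec{\left(1 \right)}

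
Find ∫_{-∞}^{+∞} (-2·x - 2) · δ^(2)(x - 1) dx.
0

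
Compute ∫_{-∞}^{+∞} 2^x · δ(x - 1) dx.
2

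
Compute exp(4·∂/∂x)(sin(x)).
\sin{\left(x + 4 \right)}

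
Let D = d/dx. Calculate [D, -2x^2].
- 4 x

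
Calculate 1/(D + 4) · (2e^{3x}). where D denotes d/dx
\frac{2 e^{3 x}}{7}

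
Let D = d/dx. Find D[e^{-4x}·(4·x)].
4 \left(1 - 4 x\right) e^{- 4 x}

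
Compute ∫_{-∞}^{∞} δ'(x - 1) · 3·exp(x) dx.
- 3 e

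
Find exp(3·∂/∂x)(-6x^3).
- 6 x^{3} - 54 x^{2} - 162 x - 162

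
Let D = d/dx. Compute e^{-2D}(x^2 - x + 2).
x^{2} - 5 x + 8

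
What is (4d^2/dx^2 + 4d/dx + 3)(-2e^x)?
- 22 e^{x}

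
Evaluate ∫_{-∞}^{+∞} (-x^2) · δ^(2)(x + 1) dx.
-2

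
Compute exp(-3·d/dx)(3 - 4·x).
15 - 4 x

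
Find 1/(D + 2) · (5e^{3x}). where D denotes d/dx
e^{3 x}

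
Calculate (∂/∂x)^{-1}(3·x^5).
\frac{x^{6}}{2}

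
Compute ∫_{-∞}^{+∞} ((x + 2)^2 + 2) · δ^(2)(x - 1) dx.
2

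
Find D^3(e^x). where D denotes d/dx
e^{x}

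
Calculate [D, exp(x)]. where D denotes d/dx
e^{x}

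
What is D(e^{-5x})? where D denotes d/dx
- 5 e^{- 5 x}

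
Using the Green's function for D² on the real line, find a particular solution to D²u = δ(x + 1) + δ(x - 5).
\frac{|x + 1|}{2} + \frac{|x - 5|}{2}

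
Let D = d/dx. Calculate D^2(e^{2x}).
4 e^{2 x}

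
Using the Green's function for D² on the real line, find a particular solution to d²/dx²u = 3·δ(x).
\frac{3|x|}{2}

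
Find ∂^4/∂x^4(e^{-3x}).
81 e^{- 3 x}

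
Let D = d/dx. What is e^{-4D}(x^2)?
x^{2} - 8 x + 16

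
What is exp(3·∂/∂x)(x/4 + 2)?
\frac{x}{4} + \frac{11}{4}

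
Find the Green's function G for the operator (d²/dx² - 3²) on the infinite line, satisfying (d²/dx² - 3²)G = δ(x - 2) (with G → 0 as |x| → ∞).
-\frac{e^{-3|x - 2|}}{6}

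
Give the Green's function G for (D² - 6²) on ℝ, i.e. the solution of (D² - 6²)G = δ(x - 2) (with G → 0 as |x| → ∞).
-\frac{e^{-6|x - 2|}}{12}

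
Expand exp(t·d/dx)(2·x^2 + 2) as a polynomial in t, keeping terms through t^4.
2 t^{2} + 4 t x + 2 x^{2} + 2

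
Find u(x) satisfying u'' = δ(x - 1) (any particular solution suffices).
\frac{|x - 1|}{2}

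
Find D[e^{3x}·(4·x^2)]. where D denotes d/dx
4 x \left(3 x + 2\right) e^{3 x}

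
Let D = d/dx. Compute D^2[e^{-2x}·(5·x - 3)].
4 \left(5 x - 8\right) e^{- 2 x}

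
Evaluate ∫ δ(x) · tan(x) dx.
0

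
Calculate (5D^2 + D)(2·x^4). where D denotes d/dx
8 x^{2} \left(x + 15\right)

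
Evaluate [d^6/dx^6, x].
6\frac{d^{5}}{dx^{5}}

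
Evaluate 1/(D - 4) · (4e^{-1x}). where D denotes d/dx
- \frac{4 e^{- x}}{5}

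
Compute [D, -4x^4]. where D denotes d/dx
- 16 x^{3}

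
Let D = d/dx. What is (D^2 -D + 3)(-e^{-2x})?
- 9 e^{- 2 x}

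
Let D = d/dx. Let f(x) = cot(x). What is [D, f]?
- \frac{1}{\sin^{2}{\left(x \right)}}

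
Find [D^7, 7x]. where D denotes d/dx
49D^{6}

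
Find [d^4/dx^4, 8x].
32\frac{d^{3}}{dx^{3}}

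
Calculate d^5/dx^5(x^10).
30240 x^{5}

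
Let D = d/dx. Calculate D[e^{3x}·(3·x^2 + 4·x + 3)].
\left(9 x^{2} + 18 x + 13\right) e^{3 x}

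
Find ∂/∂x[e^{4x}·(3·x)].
\left(12 x + 3\right) e^{4 x}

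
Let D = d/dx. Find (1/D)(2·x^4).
\frac{2 x^{5}}{5}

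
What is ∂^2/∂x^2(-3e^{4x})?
- 48 e^{4 x}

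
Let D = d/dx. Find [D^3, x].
3D^{2}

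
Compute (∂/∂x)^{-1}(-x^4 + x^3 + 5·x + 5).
- \frac{x^{5}}{5} + \frac{x^{4}}{4} + \frac{5 x^{2}}{2} + 5 x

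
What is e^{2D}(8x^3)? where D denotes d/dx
8 x^{3} + 48 x^{2} + 96 x + 64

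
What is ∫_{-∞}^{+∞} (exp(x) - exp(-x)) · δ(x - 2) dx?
2 \sinh{\left(2 \right)}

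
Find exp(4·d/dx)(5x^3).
5 x^{3} + 60 x^{2} + 240 x + 320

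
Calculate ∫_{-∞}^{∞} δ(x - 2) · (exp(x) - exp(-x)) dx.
2 \sinh{\left(2 \right)}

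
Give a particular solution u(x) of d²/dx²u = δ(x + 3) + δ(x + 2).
\frac{|x + 3|}{2} + \frac{|x + 2|}{2}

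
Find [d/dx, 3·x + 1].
3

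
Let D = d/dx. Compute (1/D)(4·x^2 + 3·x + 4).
\frac{4 x^{3}}{3} + \frac{3 x^{2}}{2} + 4 x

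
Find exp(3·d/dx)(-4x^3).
- 4 x^{3} - 36 x^{2} - 108 x - 108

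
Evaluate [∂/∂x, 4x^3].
12 x^{2}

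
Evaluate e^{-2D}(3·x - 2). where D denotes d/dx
3 x - 8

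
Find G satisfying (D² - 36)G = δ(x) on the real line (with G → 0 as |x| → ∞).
-\frac{e^{-6|x|}}{12}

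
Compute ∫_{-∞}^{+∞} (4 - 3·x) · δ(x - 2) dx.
-2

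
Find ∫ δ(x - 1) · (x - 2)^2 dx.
1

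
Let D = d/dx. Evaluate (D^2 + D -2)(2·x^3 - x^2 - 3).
- 4 x^{3} + 8 x^{2} + 10 x + 4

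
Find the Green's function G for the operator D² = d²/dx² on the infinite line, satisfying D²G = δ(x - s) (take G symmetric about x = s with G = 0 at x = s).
\frac{|x - s|}{2}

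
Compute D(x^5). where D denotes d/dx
5 x^{4}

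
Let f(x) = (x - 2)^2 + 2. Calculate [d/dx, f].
2 x - 4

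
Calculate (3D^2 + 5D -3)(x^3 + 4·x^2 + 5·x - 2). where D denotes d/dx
- 3 x^{3} + 3 x^{2} + 43 x + 55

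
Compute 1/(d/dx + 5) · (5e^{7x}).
\frac{5 e^{7 x}}{12}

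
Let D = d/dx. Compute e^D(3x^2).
3 x^{2} + 6 x + 3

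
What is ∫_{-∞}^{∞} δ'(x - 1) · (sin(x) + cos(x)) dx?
- \cos{\left(1 \right)} + \sin{\left(1 \right)}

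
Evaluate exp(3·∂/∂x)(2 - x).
- x - 1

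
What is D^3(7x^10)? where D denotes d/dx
5040 x^{7}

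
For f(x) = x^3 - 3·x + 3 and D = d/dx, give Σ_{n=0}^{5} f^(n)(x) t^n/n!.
t^{3} + 3 t^{2} x + 3 t \left(x^{2} - 1\right) + x^{3} - 3 x + 3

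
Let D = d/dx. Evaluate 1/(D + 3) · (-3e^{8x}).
- \frac{3 e^{8 x}}{11}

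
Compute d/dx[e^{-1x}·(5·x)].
5 \left(1 - x\right) e^{- x}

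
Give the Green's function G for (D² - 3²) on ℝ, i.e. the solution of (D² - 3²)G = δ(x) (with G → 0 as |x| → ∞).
-\frac{e^{-3|x|}}{6}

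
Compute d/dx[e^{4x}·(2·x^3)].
x^{2} \left(8 x + 6\right) e^{4 x}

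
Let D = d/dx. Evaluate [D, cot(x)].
- \frac{1}{\sin^{2}{\left(x \right)}}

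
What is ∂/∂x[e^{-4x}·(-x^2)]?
2 x \left(2 x - 1\right) e^{- 4 x}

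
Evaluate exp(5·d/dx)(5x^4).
5 x^{4} + 100 x^{3} + 750 x^{2} + 2500 x + 3125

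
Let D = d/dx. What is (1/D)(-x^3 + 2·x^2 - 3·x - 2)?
- \frac{x^{4}}{4} + \frac{2 x^{3}}{3} - \frac{3 x^{2}}{2} - 2 x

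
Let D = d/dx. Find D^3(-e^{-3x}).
27 e^{- 3 x}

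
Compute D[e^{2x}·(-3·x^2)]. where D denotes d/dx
6 x \left(- x - 1\right) e^{2 x}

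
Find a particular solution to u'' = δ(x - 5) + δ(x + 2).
\frac{|x - 5|}{2} + \frac{|x + 2|}{2}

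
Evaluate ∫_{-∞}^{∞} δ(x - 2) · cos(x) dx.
\cos{\left(2 \right)}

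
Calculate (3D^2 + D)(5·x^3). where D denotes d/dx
15 x \left(x + 6\right)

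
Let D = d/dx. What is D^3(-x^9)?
- 504 x^{6}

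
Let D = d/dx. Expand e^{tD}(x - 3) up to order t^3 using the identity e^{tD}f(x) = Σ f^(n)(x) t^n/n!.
t + x - 3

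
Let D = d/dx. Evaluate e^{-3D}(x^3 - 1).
x^{3} - 9 x^{2} + 27 x - 28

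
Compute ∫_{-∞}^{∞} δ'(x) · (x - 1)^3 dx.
-3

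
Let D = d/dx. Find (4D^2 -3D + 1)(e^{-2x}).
23 e^{- 2 x}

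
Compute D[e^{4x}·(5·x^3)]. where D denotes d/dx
x^{2} \left(20 x + 15\right) e^{4 x}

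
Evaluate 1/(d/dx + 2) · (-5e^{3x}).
- e^{3 x}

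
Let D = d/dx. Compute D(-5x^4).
- 20 x^{3}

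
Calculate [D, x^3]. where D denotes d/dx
3 x^{2}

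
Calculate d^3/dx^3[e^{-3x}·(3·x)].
81 \left(1 - x\right) e^{- 3 x}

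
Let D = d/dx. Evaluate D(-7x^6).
- 42 x^{5}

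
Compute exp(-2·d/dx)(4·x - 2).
4 x - 10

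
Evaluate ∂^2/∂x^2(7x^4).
84 x^{2}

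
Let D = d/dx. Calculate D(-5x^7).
- 35 x^{6}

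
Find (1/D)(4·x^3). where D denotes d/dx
x^{4}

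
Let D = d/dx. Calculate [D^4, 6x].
24D^{3}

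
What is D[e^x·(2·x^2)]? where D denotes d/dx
2 x \left(x + 2\right) e^{x}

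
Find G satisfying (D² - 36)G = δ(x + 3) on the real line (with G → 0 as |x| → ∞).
-\frac{e^{-6|x + 3|}}{12}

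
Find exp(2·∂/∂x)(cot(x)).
\cot{\left(x + 2 \right)}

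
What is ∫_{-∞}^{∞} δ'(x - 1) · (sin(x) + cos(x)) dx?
- \cos{\left(1 \right)} + \sin{\left(1 \right)}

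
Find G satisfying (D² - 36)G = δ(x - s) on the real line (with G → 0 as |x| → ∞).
-\frac{e^{-6|x-s|}}{12}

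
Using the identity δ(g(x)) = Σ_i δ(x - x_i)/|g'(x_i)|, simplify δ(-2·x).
\frac{\delta(x)}{2}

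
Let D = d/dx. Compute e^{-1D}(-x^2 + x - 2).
- x^{2} + 3 x - 4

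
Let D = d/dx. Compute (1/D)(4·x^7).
\frac{x^{8}}{2}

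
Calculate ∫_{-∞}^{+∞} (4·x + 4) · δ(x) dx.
4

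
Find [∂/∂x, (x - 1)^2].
2 x - 2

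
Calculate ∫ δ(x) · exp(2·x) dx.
1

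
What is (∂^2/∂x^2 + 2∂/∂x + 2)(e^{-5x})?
17 e^{- 5 x}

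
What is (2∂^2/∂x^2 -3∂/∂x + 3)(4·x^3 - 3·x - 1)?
12 x^{3} - 36 x^{2} + 39 x + 6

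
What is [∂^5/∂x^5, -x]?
-5\frac{d^{4}}{dx^{4}}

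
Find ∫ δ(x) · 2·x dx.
0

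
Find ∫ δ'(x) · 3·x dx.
-3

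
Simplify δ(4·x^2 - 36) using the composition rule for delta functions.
\frac{\delta(x - 3) + \delta(x + 3)}{24}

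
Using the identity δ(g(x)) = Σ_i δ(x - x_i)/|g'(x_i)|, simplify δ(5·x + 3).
\frac{\delta(x + 3/5)}{5}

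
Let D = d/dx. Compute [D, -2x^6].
- 12 x^{5}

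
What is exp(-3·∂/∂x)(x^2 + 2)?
x^{2} - 6 x + 11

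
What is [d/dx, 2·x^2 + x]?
4 x + 1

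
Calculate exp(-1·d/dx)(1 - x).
2 - x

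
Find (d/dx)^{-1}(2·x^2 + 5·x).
\frac{2 x^{3}}{3} + \frac{5 x^{2}}{2}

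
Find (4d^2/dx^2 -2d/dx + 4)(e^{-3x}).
46 e^{- 3 x}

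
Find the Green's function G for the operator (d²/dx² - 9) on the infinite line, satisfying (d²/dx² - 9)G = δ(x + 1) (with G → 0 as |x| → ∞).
-\frac{e^{-3|x + 1|}}{6}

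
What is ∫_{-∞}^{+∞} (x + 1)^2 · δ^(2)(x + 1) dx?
2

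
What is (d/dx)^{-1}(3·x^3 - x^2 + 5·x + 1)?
\frac{3 x^{4}}{4} - \frac{x^{3}}{3} + \frac{5 x^{2}}{2} + x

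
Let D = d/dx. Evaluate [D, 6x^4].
24 x^{3}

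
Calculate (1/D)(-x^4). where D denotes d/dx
- \frac{x^{5}}{5}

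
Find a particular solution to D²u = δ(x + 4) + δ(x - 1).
\frac{|x + 4|}{2} + \frac{|x - 1|}{2}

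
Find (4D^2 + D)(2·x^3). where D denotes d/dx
6 x \left(x + 8\right)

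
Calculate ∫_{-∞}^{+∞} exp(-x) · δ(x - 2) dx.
e^{-2}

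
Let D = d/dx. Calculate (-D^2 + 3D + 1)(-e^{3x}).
- e^{3 x}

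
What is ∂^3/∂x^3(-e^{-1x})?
e^{- x}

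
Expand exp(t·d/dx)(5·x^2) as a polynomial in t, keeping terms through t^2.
5 t^{2} + 10 t x + 5 x^{2}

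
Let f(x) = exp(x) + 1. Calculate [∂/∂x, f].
e^{x}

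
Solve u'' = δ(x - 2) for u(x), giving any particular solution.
\frac{|x - 2|}{2}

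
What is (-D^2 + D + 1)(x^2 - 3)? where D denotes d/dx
x^{2} + 2 x - 5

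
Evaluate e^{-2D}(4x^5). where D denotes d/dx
4 x^{5} - 40 x^{4} + 160 x^{3} - 320 x^{2} + 320 x - 128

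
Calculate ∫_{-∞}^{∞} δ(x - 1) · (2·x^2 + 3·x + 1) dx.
6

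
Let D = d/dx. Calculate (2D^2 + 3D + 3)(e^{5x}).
68 e^{5 x}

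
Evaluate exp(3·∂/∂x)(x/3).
\frac{x}{3} + 1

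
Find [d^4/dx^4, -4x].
-16\frac{d^{3}}{dx^{3}}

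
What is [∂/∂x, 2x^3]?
6 x^{2}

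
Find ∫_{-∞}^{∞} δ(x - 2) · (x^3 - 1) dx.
7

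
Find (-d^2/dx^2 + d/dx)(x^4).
4 x^{2} \left(x - 3\right)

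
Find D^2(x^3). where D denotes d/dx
6 x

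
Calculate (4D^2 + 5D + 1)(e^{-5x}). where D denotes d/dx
76 e^{- 5 x}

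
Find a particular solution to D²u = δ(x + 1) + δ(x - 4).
\frac{|x + 1|}{2} + \frac{|x - 4|}{2}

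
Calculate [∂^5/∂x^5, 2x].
10\frac{d^{4}}{dx^{4}}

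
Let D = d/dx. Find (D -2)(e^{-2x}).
- 4 e^{- 2 x}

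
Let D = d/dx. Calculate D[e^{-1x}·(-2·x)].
2 \left(x - 1\right) e^{- x}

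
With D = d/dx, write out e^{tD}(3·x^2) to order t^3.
3 t^{2} + 6 t x + 3 x^{2}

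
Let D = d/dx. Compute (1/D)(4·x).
2 x^{2}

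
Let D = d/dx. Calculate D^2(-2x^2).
-4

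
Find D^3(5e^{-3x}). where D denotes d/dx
- 135 e^{- 3 x}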